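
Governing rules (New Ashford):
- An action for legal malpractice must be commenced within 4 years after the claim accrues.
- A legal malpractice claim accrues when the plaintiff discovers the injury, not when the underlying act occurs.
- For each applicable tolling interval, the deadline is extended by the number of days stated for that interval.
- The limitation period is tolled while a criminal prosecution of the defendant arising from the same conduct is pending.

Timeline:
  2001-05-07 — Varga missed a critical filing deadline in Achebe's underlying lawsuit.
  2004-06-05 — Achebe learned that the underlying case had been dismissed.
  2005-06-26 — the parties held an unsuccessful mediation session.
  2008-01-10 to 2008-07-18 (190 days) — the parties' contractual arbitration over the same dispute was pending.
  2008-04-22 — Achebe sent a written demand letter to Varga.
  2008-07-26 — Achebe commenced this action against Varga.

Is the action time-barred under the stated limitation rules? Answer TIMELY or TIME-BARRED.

The claim did not accrue until Achebe discovered the injury on 2004-06-05; the 2001-05-07 act date does not start the clock under the stated rule.
4 years from 2004-06-05 is 2008-06-05.
The pending related arbitration from 2008-01-10 to 2008-07-18 does not toll the period, because no stated rule makes a pending arbitration a tolling event.
None of the other events listed affects the running of the period under the stated rules.
Filing on 2008-07-26 missed the 2008-06-05 deadline — the action is time-barred.

TIME-BARRED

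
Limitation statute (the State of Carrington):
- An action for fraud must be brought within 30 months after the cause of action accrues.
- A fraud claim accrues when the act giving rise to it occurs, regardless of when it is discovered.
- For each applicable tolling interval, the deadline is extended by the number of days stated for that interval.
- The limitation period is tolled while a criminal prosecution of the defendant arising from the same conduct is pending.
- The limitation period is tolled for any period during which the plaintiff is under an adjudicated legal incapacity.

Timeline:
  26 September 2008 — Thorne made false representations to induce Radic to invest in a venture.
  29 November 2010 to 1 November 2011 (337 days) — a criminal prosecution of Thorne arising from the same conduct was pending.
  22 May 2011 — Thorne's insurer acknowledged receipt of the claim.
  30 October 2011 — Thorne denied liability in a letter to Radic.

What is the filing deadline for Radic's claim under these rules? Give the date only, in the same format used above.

26 February 2012

The cause of action accrued on 26 September 2008, the date of the act.
Adding the 30 months base period to 26 September 2008 gives a deadline of 26 March 2011, before any tolling.
The period was tolled for 337 days by the pending criminal prosecution (29 November 2010 to 1 November 2011), pushing the deadline to 26 February 2012.
None of the other events listed affects the running of the period under the stated rules.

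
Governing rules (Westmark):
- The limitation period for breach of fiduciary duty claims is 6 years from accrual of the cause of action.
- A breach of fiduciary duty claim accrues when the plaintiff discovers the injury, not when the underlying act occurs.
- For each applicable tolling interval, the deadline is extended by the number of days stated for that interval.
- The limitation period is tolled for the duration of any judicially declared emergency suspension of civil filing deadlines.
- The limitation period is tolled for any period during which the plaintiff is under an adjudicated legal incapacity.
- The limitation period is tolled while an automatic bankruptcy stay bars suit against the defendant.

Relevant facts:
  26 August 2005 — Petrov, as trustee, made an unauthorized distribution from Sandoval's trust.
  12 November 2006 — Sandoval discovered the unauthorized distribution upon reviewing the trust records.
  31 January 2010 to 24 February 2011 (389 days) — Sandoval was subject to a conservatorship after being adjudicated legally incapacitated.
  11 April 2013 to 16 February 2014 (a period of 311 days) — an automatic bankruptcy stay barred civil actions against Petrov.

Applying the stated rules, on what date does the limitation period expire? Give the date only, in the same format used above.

Accrual is tied to discovery, so the period began on 12 November 2006 rather than on 26 August 2005 when the act occurred.
The untolled deadline — 6 years after 12 November 2006 — is 12 November 2012.
Because the plaintiff's legal incapacity ran from 31 January 2010 to 24 February 2011, the deadline is extended by 389 days to 6 December 2013.
The automatic bankruptcy stay from 11 April 2013 to 16 February 2014 tolled the period for 311 days, extending the deadline to 13 October 2014.

13 October 2014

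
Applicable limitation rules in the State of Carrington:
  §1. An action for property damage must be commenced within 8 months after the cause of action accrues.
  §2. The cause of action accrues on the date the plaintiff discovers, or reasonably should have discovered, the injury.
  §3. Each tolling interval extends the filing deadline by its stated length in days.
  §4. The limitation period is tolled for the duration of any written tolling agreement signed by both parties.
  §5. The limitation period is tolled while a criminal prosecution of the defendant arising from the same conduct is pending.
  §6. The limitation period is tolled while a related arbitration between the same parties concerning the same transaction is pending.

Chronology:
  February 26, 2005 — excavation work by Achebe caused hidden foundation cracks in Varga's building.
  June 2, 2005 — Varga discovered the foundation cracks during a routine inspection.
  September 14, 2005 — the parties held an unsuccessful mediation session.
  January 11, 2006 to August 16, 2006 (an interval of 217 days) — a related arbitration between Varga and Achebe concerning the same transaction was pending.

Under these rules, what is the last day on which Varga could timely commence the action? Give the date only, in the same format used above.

September 7, 2006

Under the discovery rule, the claim accrued on June 2, 2005, when Varga discovered the injury — not on the February 26, 2005 date of the underlying act.
Adding the 8 months base period to June 2, 2005 gives a deadline of February 2, 2006, before any tolling.
The pending related arbitration from January 11, 2006 to August 16, 2006 tolled the period for 217 days, extending the deadline to September 7, 2006.
None of the other events listed affects the running of the period under the stated rules.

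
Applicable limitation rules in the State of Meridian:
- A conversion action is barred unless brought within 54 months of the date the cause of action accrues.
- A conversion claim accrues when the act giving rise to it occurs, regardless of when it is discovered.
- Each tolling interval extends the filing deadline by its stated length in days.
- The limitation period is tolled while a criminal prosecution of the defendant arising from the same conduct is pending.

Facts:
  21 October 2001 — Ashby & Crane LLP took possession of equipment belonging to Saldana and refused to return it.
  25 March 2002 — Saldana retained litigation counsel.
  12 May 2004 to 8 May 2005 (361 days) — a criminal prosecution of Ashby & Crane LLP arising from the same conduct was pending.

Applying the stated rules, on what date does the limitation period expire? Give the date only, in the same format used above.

The limitation period began to run on 21 October 2001.
Adding the 54 months base period to 21 October 2001 gives a deadline of 21 April 2006, before any tolling.
The period was tolled for 361 days by the pending criminal prosecution (12 May 2004 to 8 May 2005), pushing the deadline to 17 April 2007.
None of the other events listed affects the running of the period under the stated rules.

17 April 2007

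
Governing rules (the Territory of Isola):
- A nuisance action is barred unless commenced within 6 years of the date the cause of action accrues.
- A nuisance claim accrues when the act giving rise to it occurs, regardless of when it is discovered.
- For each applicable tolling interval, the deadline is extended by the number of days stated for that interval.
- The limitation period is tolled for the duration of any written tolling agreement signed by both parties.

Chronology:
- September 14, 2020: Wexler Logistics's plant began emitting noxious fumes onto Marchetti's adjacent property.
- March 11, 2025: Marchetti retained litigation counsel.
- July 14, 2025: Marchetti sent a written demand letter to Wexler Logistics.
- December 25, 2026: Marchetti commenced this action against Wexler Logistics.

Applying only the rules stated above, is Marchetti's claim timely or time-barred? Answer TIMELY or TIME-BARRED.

TIME-BARRED

The claim accrued on September 14, 2020, when the wrongful act occurred.
Adding the 6 years base period to September 14, 2020 gives a deadline of September 14, 2026, before any tolling.
None of the other events listed affects the running of the period under the stated rules.
Marchetti filed on December 25, 2026, after the September 14, 2026 deadline, so the action is time-barred.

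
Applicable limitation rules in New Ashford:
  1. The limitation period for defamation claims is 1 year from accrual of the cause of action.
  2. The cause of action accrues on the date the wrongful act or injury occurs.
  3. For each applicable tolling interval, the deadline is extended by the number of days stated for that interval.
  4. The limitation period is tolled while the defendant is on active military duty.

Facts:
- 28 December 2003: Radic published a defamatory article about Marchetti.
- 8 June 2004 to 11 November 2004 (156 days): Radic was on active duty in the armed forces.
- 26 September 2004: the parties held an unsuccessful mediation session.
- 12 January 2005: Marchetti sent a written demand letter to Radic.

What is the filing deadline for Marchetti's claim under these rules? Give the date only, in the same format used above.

2 June 2005

The cause of action accrued on 28 December 2003, the date of the act.
Adding the 1 year base period to 28 December 2003 gives a deadline of 28 December 2004, before any tolling.
Because the defendant's active military service ran from 8 June 2004 to 11 November 2004, the deadline is extended by 156 days to 2 June 2005.
Nothing else in the chronology tolls or restarts the period.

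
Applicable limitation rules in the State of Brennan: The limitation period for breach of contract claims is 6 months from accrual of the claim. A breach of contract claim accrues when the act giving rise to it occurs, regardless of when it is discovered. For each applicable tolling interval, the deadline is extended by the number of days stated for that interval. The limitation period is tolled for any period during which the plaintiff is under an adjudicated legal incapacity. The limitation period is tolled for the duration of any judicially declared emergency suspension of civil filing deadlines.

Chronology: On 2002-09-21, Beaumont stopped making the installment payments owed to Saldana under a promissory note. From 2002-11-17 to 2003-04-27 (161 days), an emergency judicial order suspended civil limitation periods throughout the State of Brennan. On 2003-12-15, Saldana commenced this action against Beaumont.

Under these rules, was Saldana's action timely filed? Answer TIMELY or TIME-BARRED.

TIME-BARRED

The claim accrued on 2002-09-21, the date of the act.
Adding the 6 months base period to 2002-09-21 gives a deadline of 2003-03-21, before any tolling.
The emergency suspension of filing deadlines from 2002-11-17 to 2003-04-27 tolled the period for 161 days, extending the deadline to 2003-08-29.
Saldana filed on 2003-12-15, after the 2003-08-29 deadline, so the action is time-barred.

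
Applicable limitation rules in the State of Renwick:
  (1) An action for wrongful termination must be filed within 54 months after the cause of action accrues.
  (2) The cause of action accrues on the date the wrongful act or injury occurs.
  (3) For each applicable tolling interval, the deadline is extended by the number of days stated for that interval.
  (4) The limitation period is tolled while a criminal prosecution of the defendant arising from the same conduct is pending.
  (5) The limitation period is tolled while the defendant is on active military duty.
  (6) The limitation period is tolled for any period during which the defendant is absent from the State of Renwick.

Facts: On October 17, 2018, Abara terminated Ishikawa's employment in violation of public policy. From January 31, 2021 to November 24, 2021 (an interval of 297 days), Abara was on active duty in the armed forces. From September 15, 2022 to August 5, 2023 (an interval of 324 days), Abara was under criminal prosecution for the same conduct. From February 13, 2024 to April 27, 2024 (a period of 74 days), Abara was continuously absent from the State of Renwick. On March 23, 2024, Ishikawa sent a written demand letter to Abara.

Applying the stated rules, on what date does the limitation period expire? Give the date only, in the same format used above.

March 12, 2025

The cause of action accrued on October 17, 2018, the date of the act.
54 months from October 17, 2018 is April 17, 2023.
The defendant's active military service from January 31, 2021 to November 24, 2021 tolled the period for 297 days, extending the deadline to February 8, 2024.
The period was tolled for 324 days by the pending criminal prosecution (September 15, 2022 to August 5, 2023), pushing the deadline to December 28, 2024.
Because the defendant's absence from the jurisdiction ran from February 13, 2024 to April 27, 2024, the deadline is extended by 74 days to March 12, 2025.
None of the other events listed affects the running of the period under the stated rules.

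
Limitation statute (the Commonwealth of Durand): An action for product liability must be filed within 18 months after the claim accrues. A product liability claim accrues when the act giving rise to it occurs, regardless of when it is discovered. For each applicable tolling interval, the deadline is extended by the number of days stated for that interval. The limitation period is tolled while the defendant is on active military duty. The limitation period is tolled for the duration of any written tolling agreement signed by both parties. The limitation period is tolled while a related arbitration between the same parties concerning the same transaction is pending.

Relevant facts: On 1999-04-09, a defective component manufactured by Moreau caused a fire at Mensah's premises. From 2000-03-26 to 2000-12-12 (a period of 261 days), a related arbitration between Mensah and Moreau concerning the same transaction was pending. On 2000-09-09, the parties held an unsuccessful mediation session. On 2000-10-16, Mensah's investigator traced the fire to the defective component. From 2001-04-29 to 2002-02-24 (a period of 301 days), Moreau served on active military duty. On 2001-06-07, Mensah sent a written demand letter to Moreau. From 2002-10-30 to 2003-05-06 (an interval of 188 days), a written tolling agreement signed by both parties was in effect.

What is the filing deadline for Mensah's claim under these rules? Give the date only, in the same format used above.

The claim accrued on 1999-04-09, when the wrongful act occurred; under the stated occurrence rule the 2000-10-16 discovery does not delay accrual.
The untolled deadline — 18 months after 1999-04-09 — is 2000-10-09.
The period was tolled for 261 days by the pending related arbitration (2000-03-26 to 2000-12-12), pushing the deadline to 2001-06-27.
The period was tolled for 301 days by the defendant's active military service (2001-04-29 to 2002-02-24), pushing the deadline to 2002-04-24.
The written tolling agreement from 2002-10-30 to 2003-05-06 began after the period had already run on 2002-04-24, so it has no tolling effect.
The other events in the timeline have no effect on the limitation period under the stated rules.

2002-04-24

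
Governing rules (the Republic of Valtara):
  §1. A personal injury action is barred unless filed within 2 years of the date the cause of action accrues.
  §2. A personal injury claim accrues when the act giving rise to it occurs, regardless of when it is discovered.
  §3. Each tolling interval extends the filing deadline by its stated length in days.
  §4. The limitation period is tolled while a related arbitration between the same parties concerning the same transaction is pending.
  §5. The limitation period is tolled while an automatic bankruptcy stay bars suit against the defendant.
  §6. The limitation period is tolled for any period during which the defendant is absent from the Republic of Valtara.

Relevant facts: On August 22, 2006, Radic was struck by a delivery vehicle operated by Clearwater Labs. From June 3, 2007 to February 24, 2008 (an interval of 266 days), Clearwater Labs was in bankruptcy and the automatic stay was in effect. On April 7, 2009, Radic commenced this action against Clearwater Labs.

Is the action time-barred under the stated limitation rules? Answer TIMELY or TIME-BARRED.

TIMELY

The claim accrued on August 22, 2006, when the wrongful act occurred.
The untolled deadline — 2 years after August 22, 2006 — is August 22, 2008.
The automatic bankruptcy stay from June 3, 2007 to February 24, 2008 tolled the period for 266 days, extending the deadline to May 15, 2009.
The April 7, 2009 filing precedes the May 15, 2009 deadline; the claim is timely.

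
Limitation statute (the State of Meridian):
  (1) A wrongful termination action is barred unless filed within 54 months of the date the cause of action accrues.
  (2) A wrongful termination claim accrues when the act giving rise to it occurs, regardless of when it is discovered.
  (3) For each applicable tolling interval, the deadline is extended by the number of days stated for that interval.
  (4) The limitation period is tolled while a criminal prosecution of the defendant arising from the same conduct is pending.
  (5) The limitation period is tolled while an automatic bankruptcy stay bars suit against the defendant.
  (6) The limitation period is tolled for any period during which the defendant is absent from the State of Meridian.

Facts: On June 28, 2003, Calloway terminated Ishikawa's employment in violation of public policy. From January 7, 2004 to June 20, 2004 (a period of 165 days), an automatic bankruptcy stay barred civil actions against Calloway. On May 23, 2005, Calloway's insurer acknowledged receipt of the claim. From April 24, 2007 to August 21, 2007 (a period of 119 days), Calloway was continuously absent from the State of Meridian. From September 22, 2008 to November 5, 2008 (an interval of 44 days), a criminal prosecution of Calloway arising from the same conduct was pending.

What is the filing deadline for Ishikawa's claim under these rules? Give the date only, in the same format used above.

The limitation period began to run on June 28, 2003.
Adding the 54 months base period to June 28, 2003 gives a deadline of December 28, 2007, before any tolling.
The automatic bankruptcy stay from January 7, 2004 to June 20, 2004 tolled the period for 165 days, extending the deadline to June 10, 2008.
The period was tolled for 119 days by the defendant's absence from the jurisdiction (April 24, 2007 to August 21, 2007), pushing the deadline to October 7, 2008.
The pending criminal prosecution from September 22, 2008 to November 5, 2008 tolled the period for 44 days, extending the deadline to November 20, 2008.
None of the other events listed affects the running of the period under the stated rules.

November 20, 2008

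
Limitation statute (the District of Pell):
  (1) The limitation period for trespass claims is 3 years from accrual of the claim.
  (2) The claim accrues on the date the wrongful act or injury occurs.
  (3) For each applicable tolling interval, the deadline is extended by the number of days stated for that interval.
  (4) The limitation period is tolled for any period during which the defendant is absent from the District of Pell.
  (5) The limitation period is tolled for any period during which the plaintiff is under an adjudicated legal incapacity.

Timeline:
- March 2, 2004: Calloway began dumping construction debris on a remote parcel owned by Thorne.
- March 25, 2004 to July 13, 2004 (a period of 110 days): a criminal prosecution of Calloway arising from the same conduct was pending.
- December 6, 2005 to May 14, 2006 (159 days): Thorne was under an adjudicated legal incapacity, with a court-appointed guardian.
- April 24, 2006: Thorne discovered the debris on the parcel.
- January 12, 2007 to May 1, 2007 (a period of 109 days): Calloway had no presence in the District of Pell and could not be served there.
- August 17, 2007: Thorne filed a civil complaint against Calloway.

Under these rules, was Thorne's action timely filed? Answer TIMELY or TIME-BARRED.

Accrual is governed by the date of the act, so the period began to run on March 2, 2004; the later discovery on April 24, 2006 is irrelevant under the stated rule.
The untolled deadline — 3 years after March 2, 2004 — is March 2, 2007.
Because the plaintiff's legal incapacity ran from December 6, 2005 to May 14, 2006, the deadline is extended by 159 days to August 8, 2007.
Because the defendant's absence from the jurisdiction ran from January 12, 2007 to May 1, 2007, the deadline is extended by 109 days to November 25, 2007.
No stated provision tolls the period for a criminal prosecution, so the interval from March 25, 2004 to July 13, 2004 has no effect on the deadline.
Thorne filed on August 17, 2007, before the November 25, 2007 deadline, so the action is timely.

TIMELY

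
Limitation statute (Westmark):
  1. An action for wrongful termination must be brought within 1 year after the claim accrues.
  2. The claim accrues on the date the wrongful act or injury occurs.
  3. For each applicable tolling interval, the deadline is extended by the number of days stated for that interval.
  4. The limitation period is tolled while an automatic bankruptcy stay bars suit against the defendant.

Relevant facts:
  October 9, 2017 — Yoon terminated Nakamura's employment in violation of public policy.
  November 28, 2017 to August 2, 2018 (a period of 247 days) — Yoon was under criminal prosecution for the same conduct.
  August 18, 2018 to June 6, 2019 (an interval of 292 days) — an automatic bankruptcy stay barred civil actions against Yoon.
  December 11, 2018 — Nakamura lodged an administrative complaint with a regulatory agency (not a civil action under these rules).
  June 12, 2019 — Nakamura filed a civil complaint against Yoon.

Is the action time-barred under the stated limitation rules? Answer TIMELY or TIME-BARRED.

The claim accrued on October 9, 2017, the date of the act.
1 year from October 9, 2017 is October 9, 2018.
The period was tolled for 292 days by the automatic bankruptcy stay (August 18, 2018 to June 6, 2019), pushing the deadline to July 28, 2019.
The pending criminal prosecution from November 28, 2017 to August 2, 2018 does not toll the period, because no stated rule makes a criminal prosecution a tolling event.
None of the other events listed affects the running of the period under the stated rules.
Filing on June 12, 2019 beat the July 28, 2019 deadline — the action is timely.

TIMELY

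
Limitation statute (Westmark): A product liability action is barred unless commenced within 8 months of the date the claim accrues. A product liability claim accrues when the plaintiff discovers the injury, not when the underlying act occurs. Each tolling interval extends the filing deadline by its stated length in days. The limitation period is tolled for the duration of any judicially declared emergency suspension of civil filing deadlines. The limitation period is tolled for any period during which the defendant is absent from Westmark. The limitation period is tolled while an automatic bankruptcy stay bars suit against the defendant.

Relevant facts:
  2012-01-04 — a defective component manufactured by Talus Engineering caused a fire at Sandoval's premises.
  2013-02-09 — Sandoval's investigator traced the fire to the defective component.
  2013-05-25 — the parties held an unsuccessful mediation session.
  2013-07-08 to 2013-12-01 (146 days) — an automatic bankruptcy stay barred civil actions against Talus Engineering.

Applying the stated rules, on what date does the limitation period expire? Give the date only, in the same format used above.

Accrual is tied to discovery, so the period began on 2013-02-09 rather than on 2012-01-04 when the act occurred.
8 months from 2013-02-09 is 2013-10-09.
The automatic bankruptcy stay from 2013-07-08 to 2013-12-01 tolled the period for 146 days, extending the deadline to 2014-03-04.
The other events in the timeline have no effect on the limitation period under the stated rules.

2014-03-04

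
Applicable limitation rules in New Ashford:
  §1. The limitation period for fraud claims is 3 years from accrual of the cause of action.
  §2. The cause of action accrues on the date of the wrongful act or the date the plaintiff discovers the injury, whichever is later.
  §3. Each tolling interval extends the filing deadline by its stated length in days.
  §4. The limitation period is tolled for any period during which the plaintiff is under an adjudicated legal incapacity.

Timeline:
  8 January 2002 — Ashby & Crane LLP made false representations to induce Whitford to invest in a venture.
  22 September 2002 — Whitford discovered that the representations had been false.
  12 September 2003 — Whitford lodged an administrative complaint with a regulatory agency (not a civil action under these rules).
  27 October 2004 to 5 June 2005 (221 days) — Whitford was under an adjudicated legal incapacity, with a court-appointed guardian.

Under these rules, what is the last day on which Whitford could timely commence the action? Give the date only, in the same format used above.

1 May 2006

The claim accrued on 22 September 2002 — the later of the 8 January 2002 act and the 22 September 2002 discovery.
Adding the 3 years base period to 22 September 2002 gives a deadline of 22 September 2005, before any tolling.
Because the plaintiff's legal incapacity ran from 27 October 2004 to 5 June 2005, the deadline is extended by 221 days to 1 May 2006.
None of the other events listed affects the running of the period under the stated rules.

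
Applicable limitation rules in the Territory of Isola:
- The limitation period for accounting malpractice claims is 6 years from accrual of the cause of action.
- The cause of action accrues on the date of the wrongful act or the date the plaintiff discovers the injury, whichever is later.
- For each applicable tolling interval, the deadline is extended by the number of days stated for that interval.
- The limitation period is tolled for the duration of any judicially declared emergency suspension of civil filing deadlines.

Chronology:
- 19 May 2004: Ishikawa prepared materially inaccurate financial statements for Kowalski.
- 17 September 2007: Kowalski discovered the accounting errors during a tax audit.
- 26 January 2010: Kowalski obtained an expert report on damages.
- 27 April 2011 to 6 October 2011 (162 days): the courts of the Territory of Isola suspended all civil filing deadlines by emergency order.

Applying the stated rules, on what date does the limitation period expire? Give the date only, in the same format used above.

Because discovery on 17 September 2007 post-dates the 19 May 2004 act, accrual under the later-of rule falls on 17 September 2007.
6 years from 17 September 2007 is 17 September 2013.
The period was tolled for 162 days by the emergency suspension of filing deadlines (27 April 2011 to 6 October 2011), pushing the deadline to 26 February 2014.
None of the other events listed affects the running of the period under the stated rules.

26 February 2014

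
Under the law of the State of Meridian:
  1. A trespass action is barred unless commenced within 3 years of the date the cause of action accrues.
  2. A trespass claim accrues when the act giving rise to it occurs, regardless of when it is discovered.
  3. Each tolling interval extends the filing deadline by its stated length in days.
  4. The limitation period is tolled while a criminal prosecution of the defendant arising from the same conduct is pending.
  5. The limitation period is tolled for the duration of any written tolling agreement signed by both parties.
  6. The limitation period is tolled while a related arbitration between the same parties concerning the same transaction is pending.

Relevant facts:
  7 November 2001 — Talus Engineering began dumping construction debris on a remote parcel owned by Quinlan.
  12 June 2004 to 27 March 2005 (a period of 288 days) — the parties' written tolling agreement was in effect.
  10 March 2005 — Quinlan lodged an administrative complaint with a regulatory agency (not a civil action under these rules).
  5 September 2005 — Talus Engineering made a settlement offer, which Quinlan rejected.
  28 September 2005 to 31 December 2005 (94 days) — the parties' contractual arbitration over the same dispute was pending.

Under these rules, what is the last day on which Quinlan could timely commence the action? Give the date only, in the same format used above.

22 August 2005

The limitation period began to run on 7 November 2001.
Adding the 3 years base period to 7 November 2001 gives a deadline of 7 November 2004, before any tolling.
The period was tolled for 288 days by the written tolling agreement (12 June 2004 to 27 March 2005), pushing the deadline to 22 August 2005.
The pending related arbitration from 28 September 2005 to 31 December 2005 began after the period had already run on 22 August 2005, so it has no tolling effect.
Nothing else in the chronology tolls or restarts the period.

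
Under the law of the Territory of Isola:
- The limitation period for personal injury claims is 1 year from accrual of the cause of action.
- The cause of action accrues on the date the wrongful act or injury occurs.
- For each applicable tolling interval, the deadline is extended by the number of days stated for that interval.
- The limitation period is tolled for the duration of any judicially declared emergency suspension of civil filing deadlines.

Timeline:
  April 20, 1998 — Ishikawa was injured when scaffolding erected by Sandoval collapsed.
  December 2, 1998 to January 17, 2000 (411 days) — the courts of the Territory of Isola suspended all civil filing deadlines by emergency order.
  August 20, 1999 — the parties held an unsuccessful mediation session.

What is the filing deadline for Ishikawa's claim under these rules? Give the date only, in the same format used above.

June 4, 2000

The claim accrued on April 20, 1998, when the wrongful act occurred.
The untolled deadline — 1 year after April 20, 1998 — is April 20, 1999.
The emergency suspension of filing deadlines from December 2, 1998 to January 17, 2000 tolled the period for 411 days, extending the deadline to June 4, 2000.
None of the other events listed affects the running of the period under the stated rules.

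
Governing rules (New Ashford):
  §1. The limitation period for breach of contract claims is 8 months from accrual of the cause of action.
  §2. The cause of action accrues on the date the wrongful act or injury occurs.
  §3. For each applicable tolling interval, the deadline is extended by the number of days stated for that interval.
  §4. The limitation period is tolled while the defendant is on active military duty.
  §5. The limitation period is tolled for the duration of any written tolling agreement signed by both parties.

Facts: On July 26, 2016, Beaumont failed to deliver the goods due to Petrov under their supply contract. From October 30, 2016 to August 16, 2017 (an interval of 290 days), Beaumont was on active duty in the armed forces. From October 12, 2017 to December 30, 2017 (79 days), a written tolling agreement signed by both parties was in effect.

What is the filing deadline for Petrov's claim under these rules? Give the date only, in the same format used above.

March 30, 2018

The cause of action accrued on July 26, 2016, the date of the act.
The untolled deadline — 8 months after July 26, 2016 — is March 26, 2017.
The period was tolled for 290 days by the defendant's active military service (October 30, 2016 to August 16, 2017), pushing the deadline to January 10, 2018.
The written tolling agreement from October 12, 2017 to December 30, 2017 tolled the period for 79 days, extending the deadline to March 30, 2018.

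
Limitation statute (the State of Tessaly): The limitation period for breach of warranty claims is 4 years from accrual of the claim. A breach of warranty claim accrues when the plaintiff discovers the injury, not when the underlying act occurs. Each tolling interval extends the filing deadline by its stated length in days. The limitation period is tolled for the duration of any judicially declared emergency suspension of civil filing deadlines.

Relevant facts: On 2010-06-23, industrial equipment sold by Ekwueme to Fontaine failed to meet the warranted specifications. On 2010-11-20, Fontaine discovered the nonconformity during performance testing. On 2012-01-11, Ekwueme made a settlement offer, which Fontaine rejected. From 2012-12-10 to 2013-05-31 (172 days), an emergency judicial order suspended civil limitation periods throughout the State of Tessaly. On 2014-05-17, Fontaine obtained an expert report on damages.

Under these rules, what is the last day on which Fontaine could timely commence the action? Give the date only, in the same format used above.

2015-05-11

The claim did not accrue until Fontaine discovered the injury on 2010-11-20; the 2010-06-23 act date does not start the clock under the stated rule.
4 years from 2010-11-20 is 2014-11-20.
The period was tolled for 172 days by the emergency suspension of filing deadlines (2012-12-10 to 2013-05-31), pushing the deadline to 2015-05-11.
Nothing else in the chronology tolls or restarts the period.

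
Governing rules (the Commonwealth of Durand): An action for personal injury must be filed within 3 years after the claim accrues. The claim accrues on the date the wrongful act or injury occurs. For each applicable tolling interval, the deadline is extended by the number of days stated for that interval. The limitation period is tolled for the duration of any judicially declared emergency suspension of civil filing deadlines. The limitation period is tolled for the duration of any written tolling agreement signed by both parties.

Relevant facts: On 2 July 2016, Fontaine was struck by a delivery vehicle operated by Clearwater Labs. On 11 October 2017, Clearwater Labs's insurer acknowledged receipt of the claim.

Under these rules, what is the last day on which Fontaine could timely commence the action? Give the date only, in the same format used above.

The limitation period began to run on 2 July 2016.
3 years from 2 July 2016 is 2 July 2019.
The other events in the timeline have no effect on the limitation period under the stated rules.

2 July 2019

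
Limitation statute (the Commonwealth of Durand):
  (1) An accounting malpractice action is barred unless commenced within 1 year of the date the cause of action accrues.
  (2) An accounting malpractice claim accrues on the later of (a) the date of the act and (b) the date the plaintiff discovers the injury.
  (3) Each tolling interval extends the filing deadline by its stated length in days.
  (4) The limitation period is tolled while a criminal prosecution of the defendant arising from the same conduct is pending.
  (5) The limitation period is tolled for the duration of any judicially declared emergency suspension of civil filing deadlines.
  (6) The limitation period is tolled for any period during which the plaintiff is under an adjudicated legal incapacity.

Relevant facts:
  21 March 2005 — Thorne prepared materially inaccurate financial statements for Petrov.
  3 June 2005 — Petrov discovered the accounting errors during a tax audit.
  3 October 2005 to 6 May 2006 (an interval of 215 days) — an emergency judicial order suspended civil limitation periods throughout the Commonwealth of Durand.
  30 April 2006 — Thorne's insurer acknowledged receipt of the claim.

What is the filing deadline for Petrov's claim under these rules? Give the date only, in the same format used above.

4 January 2007

Because discovery on 3 June 2005 post-dates the 21 March 2005 act, accrual under the later-of rule falls on 3 June 2005.
The untolled deadline — 1 year after 3 June 2005 — is 3 June 2006.
Because the emergency suspension of filing deadlines ran from 3 October 2005 to 6 May 2006, the deadline is extended by 215 days to 4 January 2007.
None of the other events listed affects the running of the period under the stated rules.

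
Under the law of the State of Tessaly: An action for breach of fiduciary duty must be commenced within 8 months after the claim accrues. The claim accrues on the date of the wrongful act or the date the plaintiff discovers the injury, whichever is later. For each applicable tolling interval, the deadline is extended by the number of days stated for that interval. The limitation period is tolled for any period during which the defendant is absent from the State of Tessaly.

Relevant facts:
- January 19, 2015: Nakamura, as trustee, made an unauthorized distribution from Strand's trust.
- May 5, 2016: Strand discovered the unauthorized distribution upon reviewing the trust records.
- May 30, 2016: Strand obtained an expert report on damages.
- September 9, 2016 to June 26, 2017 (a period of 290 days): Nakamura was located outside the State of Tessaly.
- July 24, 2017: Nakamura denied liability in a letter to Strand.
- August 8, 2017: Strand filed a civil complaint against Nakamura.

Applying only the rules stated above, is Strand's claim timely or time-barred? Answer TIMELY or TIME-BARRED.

TIMELY

Taking the later of the act (January 19, 2015) and discovery (May 5, 2016), the claim accrued on May 5, 2016.
The untolled deadline — 8 months after May 5, 2016 — is January 5, 2017.
Because the defendant's absence from the jurisdiction ran from September 9, 2016 to June 26, 2017, the deadline is extended by 290 days to October 22, 2017.
None of the other events listed affects the running of the period under the stated rules.
Filing on August 8, 2017 beat the October 22, 2017 deadline — the action is timely.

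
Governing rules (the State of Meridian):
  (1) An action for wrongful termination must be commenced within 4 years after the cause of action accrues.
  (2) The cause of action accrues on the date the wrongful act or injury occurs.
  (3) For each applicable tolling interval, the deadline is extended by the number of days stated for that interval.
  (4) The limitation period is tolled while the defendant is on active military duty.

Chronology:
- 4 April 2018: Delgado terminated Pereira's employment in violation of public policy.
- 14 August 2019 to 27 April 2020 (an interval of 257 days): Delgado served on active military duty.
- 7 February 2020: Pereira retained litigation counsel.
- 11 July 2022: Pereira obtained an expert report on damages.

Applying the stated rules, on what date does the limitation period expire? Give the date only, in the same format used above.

17 December 2022

The cause of action accrued on 4 April 2018, the date of the act.
4 years from 4 April 2018 is 4 April 2022.
The period was tolled for 257 days by the defendant's active military service (14 August 2019 to 27 April 2020), pushing the deadline to 17 December 2022.
The other events in the timeline have no effect on the limitation period under the stated rules.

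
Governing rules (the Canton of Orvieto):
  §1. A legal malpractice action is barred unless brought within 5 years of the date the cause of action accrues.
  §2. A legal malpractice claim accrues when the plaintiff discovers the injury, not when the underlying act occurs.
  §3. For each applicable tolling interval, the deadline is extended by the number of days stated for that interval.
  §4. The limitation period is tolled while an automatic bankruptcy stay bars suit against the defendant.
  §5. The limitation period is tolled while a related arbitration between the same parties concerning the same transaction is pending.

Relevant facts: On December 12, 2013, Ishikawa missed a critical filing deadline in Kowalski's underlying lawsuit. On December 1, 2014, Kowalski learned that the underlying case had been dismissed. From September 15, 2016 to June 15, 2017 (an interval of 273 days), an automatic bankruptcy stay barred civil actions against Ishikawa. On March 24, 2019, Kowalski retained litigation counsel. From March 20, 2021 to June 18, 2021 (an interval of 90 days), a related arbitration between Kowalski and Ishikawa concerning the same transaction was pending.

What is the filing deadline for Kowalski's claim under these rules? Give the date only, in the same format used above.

Accrual is tied to discovery, so the period began on December 1, 2014 rather than on December 12, 2013 when the act occurred.
The untolled deadline — 5 years after December 1, 2014 — is December 1, 2019.
Because the automatic bankruptcy stay ran from September 15, 2016 to June 15, 2017, the deadline is extended by 273 days to August 30, 2020.
By the time the pending related arbitration began on March 20, 2021, the limitation period had already expired on August 30, 2020; that interval cannot revive it.
None of the other events listed affects the running of the period under the stated rules.

August 30, 2020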